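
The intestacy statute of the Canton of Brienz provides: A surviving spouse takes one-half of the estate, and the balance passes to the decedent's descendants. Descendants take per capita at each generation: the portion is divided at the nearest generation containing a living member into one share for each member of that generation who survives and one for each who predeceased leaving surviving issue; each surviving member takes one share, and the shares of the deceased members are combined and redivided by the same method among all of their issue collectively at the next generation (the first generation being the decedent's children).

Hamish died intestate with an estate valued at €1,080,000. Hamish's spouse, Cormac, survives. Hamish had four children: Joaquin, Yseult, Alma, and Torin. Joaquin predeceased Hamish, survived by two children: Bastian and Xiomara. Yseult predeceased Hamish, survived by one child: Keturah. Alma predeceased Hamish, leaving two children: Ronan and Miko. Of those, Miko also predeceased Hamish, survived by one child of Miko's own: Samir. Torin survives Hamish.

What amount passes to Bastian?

Cormac takes one-half of €1,080,000 = €540,000. The remaining €540,000 passes to the descendants.
The descendants' portion (€540,000) is divided at the children's generation into 4 shares of €135,000. Torin takes €135,000. The 3 shares of the deceased (Joaquin, Yseult, and Alma) are combined into a pool of €405,000.
That pool (€405,000) is divided at the grandchildren's generation into 5 shares of €81,000. Bastian, Xiomara, Keturah, and Ronan each take €81,000. The remaining share for the deceased Miko (€81,000) is carried to the next generation.
That pool (€81,000) passes entirely to Samir, the sole taker at the great-grandchildren's generation.

Bastian receives €81,000.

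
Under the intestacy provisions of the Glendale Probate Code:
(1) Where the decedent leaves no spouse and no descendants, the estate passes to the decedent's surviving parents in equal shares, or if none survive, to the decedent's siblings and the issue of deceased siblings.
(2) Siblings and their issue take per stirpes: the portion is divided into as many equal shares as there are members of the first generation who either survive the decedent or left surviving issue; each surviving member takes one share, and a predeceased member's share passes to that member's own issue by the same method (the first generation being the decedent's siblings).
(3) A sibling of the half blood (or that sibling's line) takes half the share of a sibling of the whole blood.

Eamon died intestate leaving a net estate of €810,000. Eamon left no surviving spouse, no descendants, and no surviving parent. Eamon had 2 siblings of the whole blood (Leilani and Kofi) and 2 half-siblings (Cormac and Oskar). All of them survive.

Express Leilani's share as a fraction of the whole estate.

Leilani receives 1/3 of the estate.

The entire €810,000 passes to the siblings and their issue.
Counting each half-blood sibling's line as half a unit, there are 3 units in €810,000, so one unit is €270,000. Whole-blood lines (Leilani and Kofi) take €270,000 each; half-blood lines (Cormac and Oskar) take €135,000 each.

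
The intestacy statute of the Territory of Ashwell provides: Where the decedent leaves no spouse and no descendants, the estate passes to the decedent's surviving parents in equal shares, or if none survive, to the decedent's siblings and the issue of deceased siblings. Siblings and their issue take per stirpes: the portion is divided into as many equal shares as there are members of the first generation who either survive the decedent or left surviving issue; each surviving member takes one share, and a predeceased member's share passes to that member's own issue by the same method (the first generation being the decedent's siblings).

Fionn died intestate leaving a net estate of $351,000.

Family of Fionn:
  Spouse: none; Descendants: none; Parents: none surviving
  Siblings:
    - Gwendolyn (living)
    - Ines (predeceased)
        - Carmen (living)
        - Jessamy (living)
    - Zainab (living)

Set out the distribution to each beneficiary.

Gwendolyn: $117,000; Carmen: $58,500; Jessamy: $58,500; Zainab: $117,000

The entire $351,000 passes to the siblings and their issue.
That amount ($351,000) is divided into 3 shares of $117,000: Gwendolyn and Zainab each take $117,000; Ines's $117,000 share passes to Ines's issue.
Ines's share ($117,000) is divided into 2 shares of $58,500: Carmen and Jessamy each take $58,500.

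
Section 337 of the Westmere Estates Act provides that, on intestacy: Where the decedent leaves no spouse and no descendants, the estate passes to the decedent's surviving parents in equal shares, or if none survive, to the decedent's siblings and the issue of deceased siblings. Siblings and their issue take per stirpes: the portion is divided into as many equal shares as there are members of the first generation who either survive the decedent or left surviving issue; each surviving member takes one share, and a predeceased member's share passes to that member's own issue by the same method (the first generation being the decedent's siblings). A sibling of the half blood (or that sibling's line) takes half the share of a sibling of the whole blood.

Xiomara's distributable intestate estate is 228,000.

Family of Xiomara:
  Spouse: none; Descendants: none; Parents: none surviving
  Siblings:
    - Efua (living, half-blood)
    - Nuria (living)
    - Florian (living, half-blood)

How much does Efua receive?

Efua receives 57,000.

The entire 228,000 passes to the siblings and their issue.
Counting each half-blood sibling's line as half a unit, there are 2 units in 228,000, so one unit is 114,000. Whole-blood lines (Nuria) take 114,000 each; half-blood lines (Efua and Florian) take 57,000 each.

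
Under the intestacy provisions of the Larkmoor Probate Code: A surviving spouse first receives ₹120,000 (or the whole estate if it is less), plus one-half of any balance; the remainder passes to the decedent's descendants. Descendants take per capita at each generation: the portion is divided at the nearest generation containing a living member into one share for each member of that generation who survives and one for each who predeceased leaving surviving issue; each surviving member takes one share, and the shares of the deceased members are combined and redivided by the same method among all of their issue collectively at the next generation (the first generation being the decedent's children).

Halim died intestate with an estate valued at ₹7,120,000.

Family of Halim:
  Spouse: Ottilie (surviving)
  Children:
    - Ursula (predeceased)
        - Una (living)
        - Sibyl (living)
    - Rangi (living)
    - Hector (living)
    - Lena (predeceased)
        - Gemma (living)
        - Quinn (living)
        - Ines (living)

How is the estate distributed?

Ottilie: ₹3,620,000; Una: ₹350,000; Sibyl: ₹350,000; Rangi: ₹875,000; Hector: ₹875,000; Gemma: ₹350,000; Quinn: ₹350,000; Ines: ₹350,000

Ottilie first takes ₹120,000, leaving a balance of ₹7,000,000. Ottilie then takes one-half of the balance (₹3,500,000), for a total of ₹3,620,000. The remaining ₹3,500,000 passes to the descendants.
The descendants' portion (₹3,500,000) is divided at the children's generation into 4 shares of ₹875,000. Rangi and Hector each take ₹875,000. The 2 shares of the deceased (Ursula and Lena) are combined into a pool of ₹1,750,000.
That pool (₹1,750,000) is divided at the grandchildren's generation equally among Una, Sibyl, Gemma, Quinn, and Ines: ₹350,000 each.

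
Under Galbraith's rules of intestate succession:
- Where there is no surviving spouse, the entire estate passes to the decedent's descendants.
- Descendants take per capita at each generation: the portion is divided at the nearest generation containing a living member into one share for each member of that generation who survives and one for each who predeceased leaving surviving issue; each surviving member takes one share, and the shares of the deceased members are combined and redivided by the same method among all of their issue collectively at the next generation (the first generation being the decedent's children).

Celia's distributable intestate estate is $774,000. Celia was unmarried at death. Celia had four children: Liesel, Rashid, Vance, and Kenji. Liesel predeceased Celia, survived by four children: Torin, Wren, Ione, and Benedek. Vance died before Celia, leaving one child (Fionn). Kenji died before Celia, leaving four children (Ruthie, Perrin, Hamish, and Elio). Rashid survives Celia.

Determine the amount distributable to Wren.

Wren receives $64,500.

The entire $774,000 passes to the descendants.
That amount ($774,000) is divided at the children's generation into 4 shares of $193,500. Rashid takes $193,500. The 3 shares of the deceased (Liesel, Vance, and Kenji) are combined into a pool of $580,500.
That pool ($580,500) is divided at the grandchildren's generation equally among Torin, Wren, Ione, Benedek, Fionn, Ruthie, Perrin, Hamish, and Elio: $64,500 each.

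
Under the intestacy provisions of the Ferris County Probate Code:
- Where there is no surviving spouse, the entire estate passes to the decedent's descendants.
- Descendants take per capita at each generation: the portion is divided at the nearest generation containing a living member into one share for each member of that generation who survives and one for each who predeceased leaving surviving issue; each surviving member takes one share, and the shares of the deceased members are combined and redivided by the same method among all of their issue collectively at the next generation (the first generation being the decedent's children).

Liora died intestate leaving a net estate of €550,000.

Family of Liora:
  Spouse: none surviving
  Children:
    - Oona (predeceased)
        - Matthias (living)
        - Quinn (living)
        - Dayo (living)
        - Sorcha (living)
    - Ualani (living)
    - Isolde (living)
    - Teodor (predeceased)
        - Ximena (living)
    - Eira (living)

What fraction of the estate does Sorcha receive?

Sorcha receives 2/25 of the estate.

The entire €550,000 passes to the descendants.
That amount (€550,000) is divided at the children's generation into 5 shares of €110,000. Ualani, Isolde, and Eira each take €110,000. The 2 shares of the deceased (Oona and Teodor) are combined into a pool of €220,000.
That pool (€220,000) is divided at the grandchildren's generation equally among Matthias, Quinn, Dayo, Sorcha, and Ximena: €44,000 each.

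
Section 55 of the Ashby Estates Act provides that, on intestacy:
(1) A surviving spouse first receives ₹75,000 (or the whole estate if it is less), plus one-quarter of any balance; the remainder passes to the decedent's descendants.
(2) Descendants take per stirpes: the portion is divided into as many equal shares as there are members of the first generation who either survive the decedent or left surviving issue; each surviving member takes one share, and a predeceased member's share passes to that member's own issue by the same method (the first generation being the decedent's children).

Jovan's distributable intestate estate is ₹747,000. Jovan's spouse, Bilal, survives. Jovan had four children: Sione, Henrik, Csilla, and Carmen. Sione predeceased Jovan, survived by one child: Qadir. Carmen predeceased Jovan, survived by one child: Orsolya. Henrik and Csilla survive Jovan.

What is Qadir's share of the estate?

Bilal first takes ₹75,000, leaving a balance of ₹672,000. Bilal then takes one-quarter of the balance (₹168,000), for a total of ₹243,000. The remaining ₹504,000 passes to the descendants.
The descendants' portion (₹504,000) is divided into 4 shares of ₹126,000: Henrik and Csilla each take ₹126,000; Sione's ₹126,000 share passes to Sione's issue; Carmen's ₹126,000 share passes to Carmen's issue.
Sione's share (₹126,000) passes entirely to Qadir.
Carmen's share (₹126,000) passes entirely to Orsolya.

Qadir receives ₹126,000.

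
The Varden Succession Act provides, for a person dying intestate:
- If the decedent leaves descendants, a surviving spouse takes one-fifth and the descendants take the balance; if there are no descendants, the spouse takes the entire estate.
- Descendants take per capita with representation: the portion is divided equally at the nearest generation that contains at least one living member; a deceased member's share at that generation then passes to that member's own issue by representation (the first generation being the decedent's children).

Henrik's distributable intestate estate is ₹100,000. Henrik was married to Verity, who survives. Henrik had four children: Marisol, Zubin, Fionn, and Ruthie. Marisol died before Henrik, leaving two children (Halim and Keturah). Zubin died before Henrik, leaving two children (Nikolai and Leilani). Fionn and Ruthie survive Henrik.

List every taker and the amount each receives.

Verity takes one-fifth of ₹100,000 = ₹20,000. The remaining ₹80,000 passes to the descendants.
The descendants' portion (₹80,000) is divided into 4 shares of ₹20,000: Fionn and Ruthie each take ₹20,000; Marisol's ₹20,000 share passes to Marisol's issue; Zubin's ₹20,000 share passes to Zubin's issue.
Marisol's share (₹20,000) is divided into 2 shares of ₹10,000: Halim and Keturah each take ₹10,000.
Zubin's share (₹20,000) is divided into 2 shares of ₹10,000: Nikolai and Leilani each take ₹10,000.

Verity: ₹20,000; Halim: ₹10,000; Keturah: ₹10,000; Nikolai: ₹10,000; Leilani: ₹10,000; Fionn: ₹20,000; Ruthie: ₹20,000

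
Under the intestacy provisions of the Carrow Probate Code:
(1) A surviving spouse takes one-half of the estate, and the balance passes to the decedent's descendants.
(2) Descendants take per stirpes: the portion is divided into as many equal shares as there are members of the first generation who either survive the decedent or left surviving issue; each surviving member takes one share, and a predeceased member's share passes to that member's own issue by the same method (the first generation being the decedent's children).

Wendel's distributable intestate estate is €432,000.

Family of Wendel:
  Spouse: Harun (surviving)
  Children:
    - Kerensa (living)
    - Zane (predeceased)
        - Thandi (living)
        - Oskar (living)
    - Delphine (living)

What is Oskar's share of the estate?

Oskar receives €36,000.

Harun takes one-half of €432,000 = €216,000. The remaining €216,000 passes to the descendants.
The descendants' portion (€216,000) is divided into 3 shares of €72,000: Kerensa and Delphine each take €72,000; Zane's €72,000 share passes to Zane's issue.
Zane's share (€72,000) is divided into 2 shares of €36,000: Thandi and Oskar each take €36,000.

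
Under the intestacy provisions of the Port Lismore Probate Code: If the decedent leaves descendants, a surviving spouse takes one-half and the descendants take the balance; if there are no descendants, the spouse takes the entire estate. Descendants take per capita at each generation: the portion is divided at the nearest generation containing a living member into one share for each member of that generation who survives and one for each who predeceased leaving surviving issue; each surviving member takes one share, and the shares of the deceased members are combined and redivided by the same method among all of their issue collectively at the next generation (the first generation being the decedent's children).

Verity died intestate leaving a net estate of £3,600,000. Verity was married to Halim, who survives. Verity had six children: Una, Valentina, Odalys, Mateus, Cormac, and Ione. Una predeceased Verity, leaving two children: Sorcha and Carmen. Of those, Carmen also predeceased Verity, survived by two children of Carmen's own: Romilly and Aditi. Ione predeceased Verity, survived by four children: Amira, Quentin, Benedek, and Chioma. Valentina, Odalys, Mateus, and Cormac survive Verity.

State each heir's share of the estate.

Halim takes one-half of £3,600,000 = £1,800,000. The remaining £1,800,000 passes to the descendants.
The descendants' portion (£1,800,000) is divided at the children's generation into 6 shares of £300,000. Valentina, Odalys, Mateus, and Cormac each take £300,000. The 2 shares of the deceased (Una and Ione) are combined into a pool of £600,000.
That pool (£600,000) is divided at the grandchildren's generation into 6 shares of £100,000. Sorcha, Amira, Quentin, Benedek, and Chioma each take £100,000. The remaining share for the deceased Carmen (£100,000) is carried to the next generation.
That pool (£100,000) is divided at the great-grandchildren's generation equally among Romilly and Aditi: £50,000 each.

Halim: £1,800,000; Sorcha: £100,000; Romilly: £50,000; Aditi: £50,000; Valentina: £300,000; Odalys: £300,000; Mateus: £300,000; Cormac: £300,000; Amira: £100,000; Quentin: £100,000; Benedek: £100,000; Chioma: £100,000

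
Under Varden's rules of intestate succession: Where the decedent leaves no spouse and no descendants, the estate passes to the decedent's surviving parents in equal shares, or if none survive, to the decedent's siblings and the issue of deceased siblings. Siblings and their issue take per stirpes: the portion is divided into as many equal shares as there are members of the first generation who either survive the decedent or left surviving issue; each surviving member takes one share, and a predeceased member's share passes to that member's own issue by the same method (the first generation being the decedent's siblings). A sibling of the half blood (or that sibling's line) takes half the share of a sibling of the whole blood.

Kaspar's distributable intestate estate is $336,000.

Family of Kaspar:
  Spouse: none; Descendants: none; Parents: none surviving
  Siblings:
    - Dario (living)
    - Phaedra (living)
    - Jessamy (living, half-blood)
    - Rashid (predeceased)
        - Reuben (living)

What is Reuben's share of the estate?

Reuben receives $96,000.

The entire $336,000 passes to the siblings and their issue.
Counting each half-blood sibling's line as half a unit, there are 7/2 units in $336,000, so one unit is $96,000. Whole-blood lines (Dario, Phaedra, and Rashid) take $96,000 each; half-blood lines (Jessamy) take $48,000 each.
Rashid's share ($96,000) passes entirely to Reuben.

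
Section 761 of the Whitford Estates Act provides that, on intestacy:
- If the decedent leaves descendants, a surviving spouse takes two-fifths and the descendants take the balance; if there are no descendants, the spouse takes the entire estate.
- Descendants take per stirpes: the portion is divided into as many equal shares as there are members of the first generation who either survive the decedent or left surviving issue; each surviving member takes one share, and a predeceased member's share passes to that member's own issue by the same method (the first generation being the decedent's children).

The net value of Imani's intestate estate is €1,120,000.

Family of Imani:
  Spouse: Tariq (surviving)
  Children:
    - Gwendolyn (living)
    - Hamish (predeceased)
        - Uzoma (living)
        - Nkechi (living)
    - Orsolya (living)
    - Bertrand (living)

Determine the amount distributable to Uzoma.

Tariq takes two-fifths of €1,120,000 = €448,000. The remaining €672,000 passes to the descendants.
The descendants' portion (€672,000) is divided into 4 shares of €168,000: Gwendolyn, Orsolya, and Bertrand each take €168,000; Hamish's €168,000 share passes to Hamish's issue.
Hamish's share (€168,000) is divided into 2 shares of €84,000: Uzoma and Nkechi each take €84,000.

Uzoma receives €84,000.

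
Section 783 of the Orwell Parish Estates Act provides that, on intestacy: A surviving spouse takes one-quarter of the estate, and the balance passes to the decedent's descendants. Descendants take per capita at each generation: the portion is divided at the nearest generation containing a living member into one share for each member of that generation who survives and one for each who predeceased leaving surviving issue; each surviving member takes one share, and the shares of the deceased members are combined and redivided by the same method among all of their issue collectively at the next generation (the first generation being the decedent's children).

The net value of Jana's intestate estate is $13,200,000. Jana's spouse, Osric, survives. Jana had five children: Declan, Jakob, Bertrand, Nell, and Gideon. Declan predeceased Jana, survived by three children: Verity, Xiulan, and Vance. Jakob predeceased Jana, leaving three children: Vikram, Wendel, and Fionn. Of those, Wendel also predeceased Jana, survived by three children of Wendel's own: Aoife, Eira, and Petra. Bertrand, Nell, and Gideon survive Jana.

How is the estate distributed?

Osric: $3,300,000; Verity: $660,000; Xiulan: $660,000; Vance: $660,000; Vikram: $660,000; Aoife: $220,000; Eira: $220,000; Petra: $220,000; Fionn: $660,000; Bertrand: $1,980,000; Nell: $1,980,000; Gideon: $1,980,000

Osric takes one-quarter of $13,200,000 = $3,300,000. The remaining $9,900,000 passes to the descendants.
The descendants' portion ($9,900,000) is divided at the children's generation into 5 shares of $1,980,000. Bertrand, Nell, and Gideon each take $1,980,000. The 2 shares of the deceased (Declan and Jakob) are combined into a pool of $3,960,000.
That pool ($3,960,000) is divided at the grandchildren's generation into 6 shares of $660,000. Verity, Xiulan, Vance, Vikram, and Fionn each take $660,000. The remaining share for the deceased Wendel ($660,000) is carried to the next generation.
That pool ($660,000) is divided at the great-grandchildren's generation equally among Aoife, Eira, and Petra: $220,000 each.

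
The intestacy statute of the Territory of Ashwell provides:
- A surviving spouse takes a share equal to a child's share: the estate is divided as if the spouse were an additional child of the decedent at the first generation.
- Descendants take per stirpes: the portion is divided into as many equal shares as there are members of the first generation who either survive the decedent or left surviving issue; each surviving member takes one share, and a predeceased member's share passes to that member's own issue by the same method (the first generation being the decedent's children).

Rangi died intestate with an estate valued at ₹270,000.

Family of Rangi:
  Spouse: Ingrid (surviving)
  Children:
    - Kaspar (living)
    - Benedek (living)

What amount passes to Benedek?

The spouse counts as an additional share at the children's level, so there are 3 primary shares of ₹90,000. Ingrid takes one such share (₹90,000).
The children's combined portion (₹180,000) is divided into 2 shares of ₹90,000: Kaspar and Benedek each take ₹90,000.

Benedek receives ₹90,000.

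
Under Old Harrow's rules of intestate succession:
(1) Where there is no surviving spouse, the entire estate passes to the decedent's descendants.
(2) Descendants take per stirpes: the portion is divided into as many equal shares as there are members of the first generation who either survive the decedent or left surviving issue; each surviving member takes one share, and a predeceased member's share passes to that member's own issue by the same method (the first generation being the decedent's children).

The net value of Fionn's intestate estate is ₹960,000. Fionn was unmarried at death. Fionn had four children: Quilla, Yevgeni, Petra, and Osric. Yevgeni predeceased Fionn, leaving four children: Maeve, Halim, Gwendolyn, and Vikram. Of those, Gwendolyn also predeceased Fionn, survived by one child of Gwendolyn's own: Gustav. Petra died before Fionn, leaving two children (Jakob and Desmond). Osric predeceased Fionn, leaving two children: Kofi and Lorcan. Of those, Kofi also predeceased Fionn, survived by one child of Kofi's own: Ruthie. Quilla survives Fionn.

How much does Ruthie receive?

The entire ₹960,000 passes to the descendants.
That amount (₹960,000) is divided into 4 shares of ₹240,000: Quilla takes ₹240,000; Yevgeni's ₹240,000 share passes to Yevgeni's issue; Petra's ₹240,000 share passes to Petra's issue; Osric's ₹240,000 share passes to Osric's issue.
Yevgeni's share (₹240,000) is divided into 4 shares of ₹60,000: Maeve, Halim, and Vikram each take ₹60,000; Gwendolyn's ₹60,000 share passes to Gwendolyn's issue.
Gwendolyn's share (₹60,000) passes entirely to Gustav.
Petra's share (₹240,000) is divided into 2 shares of ₹120,000: Jakob and Desmond each take ₹120,000.
Osric's share (₹240,000) is divided into 2 shares of ₹120,000: Lorcan takes ₹120,000; Kofi's ₹120,000 share passes to Kofi's issue.
Kofi's share (₹120,000) passes entirely to Ruthie.

Ruthie receives ₹120,000.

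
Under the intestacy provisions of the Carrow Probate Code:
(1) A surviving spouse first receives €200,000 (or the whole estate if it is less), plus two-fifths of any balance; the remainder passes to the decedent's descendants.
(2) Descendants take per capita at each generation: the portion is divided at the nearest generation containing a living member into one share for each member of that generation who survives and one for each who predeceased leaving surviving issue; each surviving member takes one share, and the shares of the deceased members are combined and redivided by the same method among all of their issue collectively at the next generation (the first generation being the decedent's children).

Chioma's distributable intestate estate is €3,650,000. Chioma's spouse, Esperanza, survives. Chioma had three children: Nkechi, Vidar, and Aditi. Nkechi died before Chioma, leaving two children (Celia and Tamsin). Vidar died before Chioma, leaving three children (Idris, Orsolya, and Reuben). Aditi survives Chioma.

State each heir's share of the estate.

Esperanza: €1,580,000; Celia: €276,000; Tamsin: €276,000; Idris: €276,000; Orsolya: €276,000; Reuben: €276,000; Aditi: €690,000

Esperanza first takes €200,000, leaving a balance of €3,450,000. Esperanza then takes two-fifths of the balance (€1,380,000), for a total of €1,580,000. The remaining €2,070,000 passes to the descendants.
The descendants' portion (€2,070,000) is divided at the children's generation into 3 shares of €690,000. Aditi takes €690,000. The 2 shares of the deceased (Nkechi and Vidar) are combined into a pool of €1,380,000.
That pool (€1,380,000) is divided at the grandchildren's generation equally among Celia, Tamsin, Idris, Orsolya, and Reuben: €276,000 each.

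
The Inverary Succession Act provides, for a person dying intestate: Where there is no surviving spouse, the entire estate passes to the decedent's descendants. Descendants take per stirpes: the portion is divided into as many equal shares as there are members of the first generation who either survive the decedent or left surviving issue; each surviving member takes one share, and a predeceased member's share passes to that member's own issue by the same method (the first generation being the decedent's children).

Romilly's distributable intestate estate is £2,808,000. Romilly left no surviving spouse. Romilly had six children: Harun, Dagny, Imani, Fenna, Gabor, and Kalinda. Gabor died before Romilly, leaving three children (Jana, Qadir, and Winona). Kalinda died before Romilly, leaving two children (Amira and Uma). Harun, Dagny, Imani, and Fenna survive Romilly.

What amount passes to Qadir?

The entire £2,808,000 passes to the descendants.
That amount (£2,808,000) is divided into 6 shares of £468,000: Harun, Dagny, Imani, and Fenna each take £468,000; Gabor's £468,000 share passes to Gabor's issue; Kalinda's £468,000 share passes to Kalinda's issue.
Gabor's share (£468,000) is divided into 3 shares of £156,000: Jana, Qadir, and Winona each take £156,000.
Kalinda's share (£468,000) is divided into 2 shares of £234,000: Amira and Uma each take £234,000.

Qadir receives £156,000.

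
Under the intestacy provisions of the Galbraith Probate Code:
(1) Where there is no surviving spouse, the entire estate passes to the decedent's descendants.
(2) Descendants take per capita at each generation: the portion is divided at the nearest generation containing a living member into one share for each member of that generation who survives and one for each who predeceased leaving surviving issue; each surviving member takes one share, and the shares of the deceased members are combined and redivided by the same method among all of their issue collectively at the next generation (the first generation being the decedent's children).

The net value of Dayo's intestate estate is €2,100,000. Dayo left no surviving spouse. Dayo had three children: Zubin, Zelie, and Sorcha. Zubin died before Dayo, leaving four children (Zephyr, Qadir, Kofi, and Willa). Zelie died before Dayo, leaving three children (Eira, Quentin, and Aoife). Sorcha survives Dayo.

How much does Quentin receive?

Quentin receives €200,000.

The entire €2,100,000 passes to the descendants.
That amount (€2,100,000) is divided at the children's generation into 3 shares of €700,000. Sorcha takes €700,000. The 2 shares of the deceased (Zubin and Zelie) are combined into a pool of €1,400,000.
That pool (€1,400,000) is divided at the grandchildren's generation equally among Zephyr, Qadir, Kofi, Willa, Eira, Quentin, and Aoife: €200,000 each.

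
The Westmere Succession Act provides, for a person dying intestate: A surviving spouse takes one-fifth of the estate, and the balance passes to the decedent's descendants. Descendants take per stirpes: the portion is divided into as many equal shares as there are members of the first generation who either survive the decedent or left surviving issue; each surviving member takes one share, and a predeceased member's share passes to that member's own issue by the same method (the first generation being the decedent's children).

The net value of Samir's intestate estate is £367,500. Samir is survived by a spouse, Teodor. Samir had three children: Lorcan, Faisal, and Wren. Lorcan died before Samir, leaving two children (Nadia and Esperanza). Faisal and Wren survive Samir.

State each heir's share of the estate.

Teodor takes one-fifth of £367,500 = £73,500. The remaining £294,000 passes to the descendants.
The descendants' portion (£294,000) is divided into 3 shares of £98,000: Faisal and Wren each take £98,000; Lorcan's £98,000 share passes to Lorcan's issue.
Lorcan's share (£98,000) is divided into 2 shares of £49,000: Nadia and Esperanza each take £49,000.

Teodor: £73,500; Nadia: £49,000; Esperanza: £49,000; Faisal: £98,000; Wren: £98,000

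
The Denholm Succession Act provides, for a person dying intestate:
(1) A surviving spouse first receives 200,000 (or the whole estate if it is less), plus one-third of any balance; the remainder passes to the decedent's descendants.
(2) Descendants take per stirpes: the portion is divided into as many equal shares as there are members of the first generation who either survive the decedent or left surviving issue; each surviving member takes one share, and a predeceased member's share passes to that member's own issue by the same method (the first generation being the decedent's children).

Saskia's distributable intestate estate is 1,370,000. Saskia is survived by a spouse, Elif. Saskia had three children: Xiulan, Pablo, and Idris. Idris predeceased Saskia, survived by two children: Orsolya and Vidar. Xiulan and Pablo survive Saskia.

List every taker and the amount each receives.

Elif: 590,000; Xiulan: 260,000; Pablo: 260,000; Orsolya: 130,000; Vidar: 130,000

Elif first takes 200,000, leaving a balance of 1,170,000. Elif then takes one-third of the balance (390,000), for a total of 590,000. The remaining 780,000 passes to the descendants.
The descendants' portion (780,000) is divided into 3 shares of 260,000: Xiulan and Pablo each take 260,000; Idris's 260,000 share passes to Idris's issue.
Idris's share (260,000) is divided into 2 shares of 130,000: Orsolya and Vidar each take 130,000.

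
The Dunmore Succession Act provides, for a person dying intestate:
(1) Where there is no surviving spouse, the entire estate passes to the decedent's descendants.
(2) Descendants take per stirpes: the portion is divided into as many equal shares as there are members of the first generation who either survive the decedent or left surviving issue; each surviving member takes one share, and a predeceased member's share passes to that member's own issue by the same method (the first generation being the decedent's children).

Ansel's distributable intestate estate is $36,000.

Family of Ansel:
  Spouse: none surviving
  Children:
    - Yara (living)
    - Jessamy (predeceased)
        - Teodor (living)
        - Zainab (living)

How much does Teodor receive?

The entire $36,000 passes to the descendants.
That amount ($36,000) is divided into 2 shares of $18,000: Yara takes $18,000; Jessamy's $18,000 share passes to Jessamy's issue.
Jessamy's share ($18,000) is divided into 2 shares of $9,000: Teodor and Zainab each take $9,000.

Teodor receives $9,000.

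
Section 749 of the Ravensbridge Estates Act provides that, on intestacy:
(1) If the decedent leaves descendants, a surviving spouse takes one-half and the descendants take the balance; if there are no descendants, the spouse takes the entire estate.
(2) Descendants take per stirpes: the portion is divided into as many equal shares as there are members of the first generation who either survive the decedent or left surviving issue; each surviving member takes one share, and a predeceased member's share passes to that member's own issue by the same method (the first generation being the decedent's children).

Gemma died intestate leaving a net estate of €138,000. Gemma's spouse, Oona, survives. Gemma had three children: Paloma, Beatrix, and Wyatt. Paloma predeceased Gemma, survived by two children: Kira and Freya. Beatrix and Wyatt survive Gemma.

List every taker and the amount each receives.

Oona: €69,000; Kira: €11,500; Freya: €11,500; Beatrix: €23,000; Wyatt: €23,000

Oona takes one-half of €138,000 = €69,000. The remaining €69,000 passes to the descendants.
The descendants' portion (€69,000) is divided into 3 shares of €23,000: Beatrix and Wyatt each take €23,000; Paloma's €23,000 share passes to Paloma's issue.
Paloma's share (€23,000) is divided into 2 shares of €11,500: Kira and Freya each take €11,500.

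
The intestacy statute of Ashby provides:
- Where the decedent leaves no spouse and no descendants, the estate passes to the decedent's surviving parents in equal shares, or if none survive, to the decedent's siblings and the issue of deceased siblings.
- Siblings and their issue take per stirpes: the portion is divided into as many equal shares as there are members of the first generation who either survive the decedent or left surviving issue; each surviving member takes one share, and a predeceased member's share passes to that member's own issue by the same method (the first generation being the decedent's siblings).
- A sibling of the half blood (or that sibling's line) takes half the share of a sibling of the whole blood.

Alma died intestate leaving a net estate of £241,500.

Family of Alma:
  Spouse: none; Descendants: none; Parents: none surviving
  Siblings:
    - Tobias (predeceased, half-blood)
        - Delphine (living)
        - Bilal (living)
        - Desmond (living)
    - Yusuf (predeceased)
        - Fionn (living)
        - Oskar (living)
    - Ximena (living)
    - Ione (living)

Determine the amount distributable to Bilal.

Bilal receives £11,500.

The entire £241,500 passes to the siblings and their issue.
Counting each half-blood sibling's line as half a unit, there are 7/2 units in £241,500, so one unit is £69,000. Whole-blood lines (Yusuf, Ximena, and Ione) take £69,000 each; half-blood lines (Tobias) take £34,500 each.
Tobias's share (£34,500) is divided into 3 shares of £11,500: Delphine, Bilal, and Desmond each take £11,500.
Yusuf's share (£69,000) is divided into 2 shares of £34,500: Fionn and Oskar each take £34,500.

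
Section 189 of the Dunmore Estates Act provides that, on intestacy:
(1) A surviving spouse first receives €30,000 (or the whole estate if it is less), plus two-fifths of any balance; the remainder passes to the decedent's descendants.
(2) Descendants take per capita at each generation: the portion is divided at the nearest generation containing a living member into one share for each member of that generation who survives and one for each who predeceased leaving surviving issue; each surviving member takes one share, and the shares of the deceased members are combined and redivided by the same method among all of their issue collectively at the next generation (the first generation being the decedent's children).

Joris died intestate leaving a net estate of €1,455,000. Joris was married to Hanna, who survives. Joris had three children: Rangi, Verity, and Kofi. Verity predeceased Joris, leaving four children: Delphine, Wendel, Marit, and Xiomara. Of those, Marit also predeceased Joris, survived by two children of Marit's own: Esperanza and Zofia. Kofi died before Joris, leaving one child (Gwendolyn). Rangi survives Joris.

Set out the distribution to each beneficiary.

Hanna first takes €30,000, leaving a balance of €1,425,000. Hanna then takes two-fifths of the balance (€570,000), for a total of €600,000. The remaining €855,000 passes to the descendants.
The descendants' portion (€855,000) is divided at the children's generation into 3 shares of €285,000. Rangi takes €285,000. The 2 shares of the deceased (Verity and Kofi) are combined into a pool of €570,000.
That pool (€570,000) is divided at the grandchildren's generation into 5 shares of €114,000. Delphine, Wendel, Xiomara, and Gwendolyn each take €114,000. The remaining share for the deceased Marit (€114,000) is carried to the next generation.
That pool (€114,000) is divided at the great-grandchildren's generation equally among Esperanza and Zofia: €57,000 each.

Hanna: €600,000; Rangi: €285,000; Delphine: €114,000; Wendel: €114,000; Esperanza: €57,000; Zofia: €57,000; Xiomara: €114,000; Gwendolyn: €114,000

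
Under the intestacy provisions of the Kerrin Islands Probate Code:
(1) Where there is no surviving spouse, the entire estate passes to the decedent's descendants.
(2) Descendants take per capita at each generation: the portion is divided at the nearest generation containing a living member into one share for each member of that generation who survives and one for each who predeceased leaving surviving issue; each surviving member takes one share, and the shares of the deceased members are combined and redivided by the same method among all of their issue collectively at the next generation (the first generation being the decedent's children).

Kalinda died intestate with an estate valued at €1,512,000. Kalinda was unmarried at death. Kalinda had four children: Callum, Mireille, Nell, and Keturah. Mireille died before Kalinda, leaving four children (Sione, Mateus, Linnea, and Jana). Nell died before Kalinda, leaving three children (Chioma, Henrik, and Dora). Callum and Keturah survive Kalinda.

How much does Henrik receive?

The entire €1,512,000 passes to the descendants.
That amount (€1,512,000) is divided at the children's generation into 4 shares of €378,000. Callum and Keturah each take €378,000. The 2 shares of the deceased (Mireille and Nell) are combined into a pool of €756,000.
That pool (€756,000) is divided at the grandchildren's generation equally among Sione, Mateus, Linnea, Jana, Chioma, Henrik, and Dora: €108,000 each.

Henrik receives €108,000.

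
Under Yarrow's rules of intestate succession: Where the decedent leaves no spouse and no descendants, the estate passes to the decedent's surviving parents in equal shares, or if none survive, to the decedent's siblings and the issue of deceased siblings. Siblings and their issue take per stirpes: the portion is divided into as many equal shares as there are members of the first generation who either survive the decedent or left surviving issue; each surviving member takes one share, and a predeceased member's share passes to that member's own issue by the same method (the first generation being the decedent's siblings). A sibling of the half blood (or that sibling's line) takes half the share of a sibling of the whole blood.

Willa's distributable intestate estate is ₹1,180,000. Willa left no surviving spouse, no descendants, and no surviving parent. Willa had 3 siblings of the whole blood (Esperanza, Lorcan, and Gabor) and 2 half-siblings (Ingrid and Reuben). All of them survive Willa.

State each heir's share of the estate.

Ingrid: ₹147,500; Esperanza: ₹295,000; Lorcan: ₹295,000; Gabor: ₹295,000; Reuben: ₹147,500

The entire ₹1,180,000 passes to the siblings and their issue.
Counting each half-blood sibling's line as half a unit, there are 4 units in ₹1,180,000, so one unit is ₹295,000. Whole-blood lines (Esperanza, Lorcan, and Gabor) take ₹295,000 each; half-blood lines (Ingrid and Reuben) take ₹147,500 each.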